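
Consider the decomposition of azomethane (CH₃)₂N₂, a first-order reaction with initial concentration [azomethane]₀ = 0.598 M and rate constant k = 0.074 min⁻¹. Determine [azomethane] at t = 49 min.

0.01592 M

Step 1: For a first-order reaction: [azomethane] = [azomethane]₀ × e^(-kt)
Step 2: [azomethane] = 0.598 × e^(-0.074 × 49)
Step 3: [azomethane] = 0.598 × e^(-3.626)
Step 4: [azomethane] = 0.598 × 0.0266225 = 0.01592 M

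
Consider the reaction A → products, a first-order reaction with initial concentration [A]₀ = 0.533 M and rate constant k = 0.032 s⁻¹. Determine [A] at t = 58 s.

0.08331 M

Step 1: For a first-order reaction: [A] = [A]₀ × e^(-kt)
Step 2: [A] = 0.533 × e^(-0.032 × 58)
Step 3: [A] = 0.533 × e^(-1.856)
Step 4: [A] = 0.533 × 0.156297 = 0.08331 M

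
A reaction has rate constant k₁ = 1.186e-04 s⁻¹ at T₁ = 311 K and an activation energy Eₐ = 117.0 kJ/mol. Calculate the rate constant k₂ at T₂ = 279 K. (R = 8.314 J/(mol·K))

6.609e-07 s⁻¹

Step 1: Use the two-temperature Arrhenius form: ln(k₂/k₁) = -Eₐ/R × (1/T₂ - 1/T₁)
Step 2: Convert Eₐ to J/mol: 117.0 kJ/mol = 117000 J/mol
Step 3: 1/T₂ - 1/T₁ = 1/279 - 1/311 = 3.687953e-04 K⁻¹
Step 4: ln(k₂/k₁) = -117000/8.314 × 3.687953e-04 = -5.18993
Step 5: k₂ = k₁ × exp(-5.18993) = 1.186e-04 × 5.57240e-03 = 6.609e-07 s⁻¹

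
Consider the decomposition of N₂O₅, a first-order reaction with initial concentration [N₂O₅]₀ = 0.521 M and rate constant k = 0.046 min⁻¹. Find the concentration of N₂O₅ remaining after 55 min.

0.0415 M

Step 1: For a first-order reaction: [N₂O₅] = [N₂O₅]₀ × e^(-kt)
Step 2: [N₂O₅] = 0.521 × e^(-0.046 × 55)
Step 3: [N₂O₅] = 0.521 × e^(-2.53)
Step 4: [N₂O₅] = 0.521 × 0.079659 = 0.0415 M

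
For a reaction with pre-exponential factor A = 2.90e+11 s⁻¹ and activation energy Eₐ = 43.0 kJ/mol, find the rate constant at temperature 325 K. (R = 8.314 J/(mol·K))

3.56e+04 s⁻¹

Step 1: Use the Arrhenius equation: k = A × exp(-Eₐ/RT)
Step 2: Convert Eₐ to J/mol: 43.0 kJ/mol = 43000 J/mol
Step 3: Calculate the exponent: -Eₐ/(RT) = -43000/(8.314 × 325) = -15.91384
Step 4: k = 2.90e+11 × exp(-15.91384)
Step 5: k = 2.90e+11 × 1.22661e-07 = 3.5572e+04 s⁻¹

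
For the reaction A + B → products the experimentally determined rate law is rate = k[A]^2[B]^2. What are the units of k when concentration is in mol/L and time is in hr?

(mol/L)⁻³·hr⁻¹

Step 1: Overall order = 2 + 2 = 4.
Step 2: rate has units mol/L·hr⁻¹; [A]^2[B]^2 has units (mol/L)^4.
Step 3: k = rate/([A]^2[B]^2), so units of k = (mol/L)^(1-4)·hr⁻¹ = (mol/L)⁻³·hr⁻¹.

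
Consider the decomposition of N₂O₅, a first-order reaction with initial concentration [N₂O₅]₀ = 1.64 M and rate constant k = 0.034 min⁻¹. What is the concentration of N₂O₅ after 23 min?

0.7503 M

Step 1: For a first-order reaction: [N₂O₅] = [N₂O₅]₀ × e^(-kt)
Step 2: [N₂O₅] = 1.64 × e^(-0.034 × 23)
Step 3: [N₂O₅] = 1.64 × e^(-0.782)
Step 4: [N₂O₅] = 1.64 × 0.45749 = 0.7503 M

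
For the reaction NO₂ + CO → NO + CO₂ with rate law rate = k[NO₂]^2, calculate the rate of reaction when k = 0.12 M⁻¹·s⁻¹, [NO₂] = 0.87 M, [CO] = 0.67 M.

0.09083 M/s

Step 1: The rate law is rate = k[NO₂]^2
Step 2: Note that the rate does not depend on [CO] (zero order in CO).
Step 3: rate = 0.12 × (0.87)^2 = 0.090828 M/s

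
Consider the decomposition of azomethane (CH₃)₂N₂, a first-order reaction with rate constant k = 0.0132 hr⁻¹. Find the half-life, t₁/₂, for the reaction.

52.51 hr

Step 1: For a first-order reaction, t₁/₂ = ln(2)/k
Step 2: t₁/₂ = ln(2)/0.0132
Step 3: t₁/₂ = 0.6931/0.0132 = 52.51 hr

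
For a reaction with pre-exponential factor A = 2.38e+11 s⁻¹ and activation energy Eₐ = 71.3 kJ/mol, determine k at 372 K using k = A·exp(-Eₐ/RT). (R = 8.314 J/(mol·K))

2.32e+01 s⁻¹

Step 1: Use the Arrhenius equation: k = A × exp(-Eₐ/RT)
Step 2: Convert Eₐ to J/mol: 71.3 kJ/mol = 71300 J/mol
Step 3: Calculate the exponent: -Eₐ/(RT) = -71300/(8.314 × 372) = -23.05348
Step 4: k = 2.38e+11 × exp(-23.05348)
Step 5: k = 2.38e+11 × 9.72749e-11 = 2.3151e+01 s⁻¹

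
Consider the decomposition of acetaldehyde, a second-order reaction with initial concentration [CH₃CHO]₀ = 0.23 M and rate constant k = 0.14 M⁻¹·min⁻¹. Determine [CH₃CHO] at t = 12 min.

0.1659 M

Step 1: For a second-order reaction: 1/[CH₃CHO] = 1/[CH₃CHO]₀ + kt
Step 2: 1/[CH₃CHO] = 1/0.23 + 0.14 × 12
Step 3: 1/[CH₃CHO] = 4.348 + 1.68 = 6.028
Step 4: [CH₃CHO] = 1/6.028 = 0.1659 M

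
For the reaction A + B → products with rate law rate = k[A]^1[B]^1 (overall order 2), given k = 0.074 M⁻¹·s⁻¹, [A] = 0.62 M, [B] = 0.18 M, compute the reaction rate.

0.008258 M/s

Step 1: The rate law is rate = k[A]^1[B]^1, overall order = 1+1 = 2
Step 2: Substitute values: rate = 0.074 × (0.62)^1 × (0.18)^1
Step 3: rate = 0.074 × 0.62 × 0.18 = 0.0082584 M/s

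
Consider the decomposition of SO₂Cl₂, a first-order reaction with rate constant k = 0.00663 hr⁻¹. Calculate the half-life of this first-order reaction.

104.5 hr

Step 1: For a first-order reaction, t₁/₂ = ln(2)/k
Step 2: t₁/₂ = ln(2)/0.00663
Step 3: t₁/₂ = 0.6931/0.00663 = 104.5 hr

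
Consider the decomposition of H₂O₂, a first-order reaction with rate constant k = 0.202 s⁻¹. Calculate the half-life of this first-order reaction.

3.431 s

Step 1: For a first-order reaction, t₁/₂ = ln(2)/k
Step 2: t₁/₂ = ln(2)/0.202
Step 3: t₁/₂ = 0.6931/0.202 = 3.431 s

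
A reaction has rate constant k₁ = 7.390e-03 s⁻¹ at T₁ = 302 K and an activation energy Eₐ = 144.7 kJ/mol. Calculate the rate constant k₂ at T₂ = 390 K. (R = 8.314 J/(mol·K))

3.282e+03 s⁻¹

Step 1: Use the two-temperature Arrhenius form: ln(k₂/k₁) = -Eₐ/R × (1/T₂ - 1/T₁)
Step 2: Convert Eₐ to J/mol: 144.7 kJ/mol = 144700 J/mol
Step 3: 1/T₂ - 1/T₁ = 1/390 - 1/302 = -7.471557e-04 K⁻¹
Step 4: ln(k₂/k₁) = -144700/8.314 × -7.471557e-04 = 13.00378
Step 5: k₂ = k₁ × exp(13.00378) = 7.390e-03 × 4.44089e+05 = 3.282e+03 s⁻¹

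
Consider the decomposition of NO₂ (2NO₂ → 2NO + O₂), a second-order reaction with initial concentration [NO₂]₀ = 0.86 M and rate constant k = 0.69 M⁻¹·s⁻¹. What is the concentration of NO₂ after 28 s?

0.04882 M

Step 1: For a second-order reaction: 1/[NO₂] = 1/[NO₂]₀ + kt
Step 2: 1/[NO₂] = 1/0.86 + 0.69 × 28
Step 3: 1/[NO₂] = 1.163 + 19.32 = 20.48
Step 4: [NO₂] = 1/20.48 = 0.04882 M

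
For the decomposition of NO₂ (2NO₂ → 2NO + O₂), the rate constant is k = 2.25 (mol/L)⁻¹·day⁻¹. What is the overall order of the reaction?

second order (2)

Step 1: The units of k for an nth-order reaction are (concentration)^(1-n)·(time)⁻¹.
Step 2: Here k has units (mol/L)⁻¹·day⁻¹, so the concentration exponent is -1.
Step 3: 1 - n = -1 ⇒ n = 2. The reaction is second order.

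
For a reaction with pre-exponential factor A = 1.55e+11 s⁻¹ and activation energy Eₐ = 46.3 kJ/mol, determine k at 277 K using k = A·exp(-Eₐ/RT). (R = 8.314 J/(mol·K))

2.88e+02 s⁻¹

Step 1: Use the Arrhenius equation: k = A × exp(-Eₐ/RT)
Step 2: Convert Eₐ to J/mol: 46.3 kJ/mol = 46300 J/mol
Step 3: Calculate the exponent: -Eₐ/(RT) = -46300/(8.314 × 277) = -20.10440
Step 4: k = 1.55e+11 × exp(-20.10440)
Step 5: k = 1.55e+11 × 1.85682e-09 = 2.8781e+02 s⁻¹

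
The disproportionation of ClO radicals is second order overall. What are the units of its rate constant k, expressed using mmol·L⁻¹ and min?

(mmol·L⁻¹)⁻¹·min⁻¹

Step 1: For overall order n, rate = k × (concentration)^n.
Step 2: Rate has units mmol·L⁻¹·min⁻¹; concentration term has units (mmol·L⁻¹)^2.
Step 3: k = rate / (concentration)^n, so units of k = (mmol·L⁻¹)^(1-2)·min⁻¹ = (mmol·L⁻¹)⁻¹·min⁻¹.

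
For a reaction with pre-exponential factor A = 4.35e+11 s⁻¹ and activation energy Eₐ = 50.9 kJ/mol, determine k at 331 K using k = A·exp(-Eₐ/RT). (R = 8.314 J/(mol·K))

4.03e+03 s⁻¹

Step 1: Use the Arrhenius equation: k = A × exp(-Eₐ/RT)
Step 2: Convert Eₐ to J/mol: 50.9 kJ/mol = 50900 J/mol
Step 3: Calculate the exponent: -Eₐ/(RT) = -50900/(8.314 × 331) = -18.49608
Step 4: k = 4.35e+11 × exp(-18.49608)
Step 5: k = 4.35e+11 × 9.27373e-09 = 4.0341e+03 s⁻¹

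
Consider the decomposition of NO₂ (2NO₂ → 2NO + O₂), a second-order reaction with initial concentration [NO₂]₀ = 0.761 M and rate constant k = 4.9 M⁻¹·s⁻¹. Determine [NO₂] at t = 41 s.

0.004945 M

Step 1: For a second-order reaction: 1/[NO₂] = 1/[NO₂]₀ + kt
Step 2: 1/[NO₂] = 1/0.761 + 4.9 × 41
Step 3: 1/[NO₂] = 1.314 + 200.9 = 202.2
Step 4: [NO₂] = 1/202.2 = 0.004945 M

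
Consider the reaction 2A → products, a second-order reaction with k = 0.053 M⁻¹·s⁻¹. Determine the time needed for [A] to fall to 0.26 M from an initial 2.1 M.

63.58 s

Step 1: For second-order: t = (1/[A] - 1/[A]₀)/k
Step 2: t = (1/0.26 - 1/2.1)/0.053
Step 3: t = (3.846 - 0.4762)/0.053
Step 4: t = 3.37/0.053 = 63.58 s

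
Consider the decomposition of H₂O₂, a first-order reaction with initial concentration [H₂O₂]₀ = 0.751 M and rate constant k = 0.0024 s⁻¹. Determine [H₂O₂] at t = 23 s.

0.7107 M

Step 1: For a first-order reaction: [H₂O₂] = [H₂O₂]₀ × e^(-kt)
Step 2: [H₂O₂] = 0.751 × e^(-0.0024 × 23)
Step 3: [H₂O₂] = 0.751 × e^(-0.0552)
Step 4: [H₂O₂] = 0.751 × 0.946296 = 0.7107 M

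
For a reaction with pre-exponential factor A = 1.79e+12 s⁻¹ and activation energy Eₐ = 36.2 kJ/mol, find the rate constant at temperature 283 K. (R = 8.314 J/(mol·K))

3.72e+05 s⁻¹

Step 1: Use the Arrhenius equation: k = A × exp(-Eₐ/RT)
Step 2: Convert Eₐ to J/mol: 36.2 kJ/mol = 36200 J/mol
Step 3: Calculate the exponent: -Eₐ/(RT) = -36200/(8.314 × 283) = -15.38552
Step 4: k = 1.79e+12 × exp(-15.38552)
Step 5: k = 1.79e+12 × 2.08043e-07 = 3.7240e+05 s⁻¹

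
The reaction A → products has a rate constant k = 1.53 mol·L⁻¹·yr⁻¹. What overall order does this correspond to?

zeroth order (0)

Step 1: The units of k for an nth-order reaction are (concentration)^(1-n)·(time)⁻¹.
Step 2: Here k has units mol·L⁻¹·yr⁻¹, so the concentration exponent is 1.
Step 3: 1 - n = 1 ⇒ n = 0. The reaction is zeroth order.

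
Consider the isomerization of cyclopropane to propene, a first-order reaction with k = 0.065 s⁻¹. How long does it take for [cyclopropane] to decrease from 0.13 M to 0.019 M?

29.59 s

Step 1: For first-order: t = ln([cyclopropane]₀/[cyclopropane])/k
Step 2: t = ln(0.13/0.019)/0.065
Step 3: t = ln(6.842)/0.065
Step 4: t = 1.923/0.065 = 29.59 s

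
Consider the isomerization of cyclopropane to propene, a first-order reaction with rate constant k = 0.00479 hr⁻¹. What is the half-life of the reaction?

144.7 hr

Step 1: For a first-order reaction, t₁/₂ = ln(2)/k
Step 2: t₁/₂ = ln(2)/0.00479
Step 3: t₁/₂ = 0.6931/0.00479 = 144.7 hr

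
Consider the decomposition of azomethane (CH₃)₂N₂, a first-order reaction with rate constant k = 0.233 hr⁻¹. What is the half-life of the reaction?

2.975 hr

Step 1: For a first-order reaction, t₁/₂ = ln(2)/k
Step 2: t₁/₂ = ln(2)/0.233
Step 3: t₁/₂ = 0.6931/0.233 = 2.975 hr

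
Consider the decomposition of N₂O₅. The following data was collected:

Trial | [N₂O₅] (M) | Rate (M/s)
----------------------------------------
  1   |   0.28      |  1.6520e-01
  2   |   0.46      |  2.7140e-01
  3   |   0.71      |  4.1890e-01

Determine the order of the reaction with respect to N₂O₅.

first order (1)

Step 1: Compare trials to find order n where rate₂/rate₁ = ([N₂O₅]₂/[N₂O₅]₁)^n
Step 2: rate₂/rate₁ = 2.7140e-01/1.6520e-01 = 1.643
Step 3: [N₂O₅]₂/[N₂O₅]₁ = 0.46/0.28 = 1.643
Step 4: n = ln(1.643)/ln(1.643) = 1.00 ≈ 1
Step 5: The reaction is first order in N₂O₅.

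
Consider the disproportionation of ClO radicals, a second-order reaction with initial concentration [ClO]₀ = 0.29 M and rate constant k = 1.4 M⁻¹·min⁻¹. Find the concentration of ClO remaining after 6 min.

0.0844 M

Step 1: For a second-order reaction: 1/[ClO] = 1/[ClO]₀ + kt
Step 2: 1/[ClO] = 1/0.29 + 1.4 × 6
Step 3: 1/[ClO] = 3.448 + 8.4 = 11.85
Step 4: [ClO] = 1/11.85 = 0.0844 M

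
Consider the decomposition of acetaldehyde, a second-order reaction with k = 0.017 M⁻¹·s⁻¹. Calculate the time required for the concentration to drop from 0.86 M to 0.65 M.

22.1 s

Step 1: For second-order: t = (1/[CH₃CHO] - 1/[CH₃CHO]₀)/k
Step 2: t = (1/0.65 - 1/0.86)/0.017
Step 3: t = (1.538 - 1.163)/0.017
Step 4: t = 0.3757/0.017 = 22.1 s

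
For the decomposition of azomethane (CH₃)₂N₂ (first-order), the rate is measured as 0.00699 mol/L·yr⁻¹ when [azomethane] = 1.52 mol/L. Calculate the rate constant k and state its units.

0.004599 yr⁻¹

Step 1: rate = k[azomethane]^1, so k = rate / [azomethane]^1.
Step 2: k = 0.00699 / (1.52)^1 = 0.00699 / 1.52.
Step 3: k = 0.004599 yr⁻¹.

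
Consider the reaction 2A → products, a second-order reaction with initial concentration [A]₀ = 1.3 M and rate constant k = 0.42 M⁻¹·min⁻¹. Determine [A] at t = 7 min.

0.2696 M

Step 1: For a second-order reaction: 1/[A] = 1/[A]₀ + kt
Step 2: 1/[A] = 1/1.3 + 0.42 × 7
Step 3: 1/[A] = 0.7692 + 2.94 = 3.709
Step 4: [A] = 1/3.709 = 0.2696 M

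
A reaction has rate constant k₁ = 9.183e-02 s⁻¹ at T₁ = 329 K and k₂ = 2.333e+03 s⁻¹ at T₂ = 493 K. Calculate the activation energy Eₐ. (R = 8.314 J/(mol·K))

83.4 kJ/mol

Step 1: Use the two-temperature Arrhenius form: ln(k₂/k₁) = -Eₐ/R × (1/T₂ - 1/T₁)
Step 2: ln(k₂/k₁) = ln(2.333e+03/9.183e-02) = ln(25405.6) = 10.1427
Step 3: 1/T₂ - 1/T₁ = 1/493 - 1/329 = -1.011116e-03 K⁻¹
Step 4: Eₐ = -R × ln(k₂/k₁) / (1/T₂ - 1/T₁) = -8.314 × 10.1427 / -1.011116e-03
Step 5: Eₐ = 8.3400e+04 J/mol = 83.4 kJ/mol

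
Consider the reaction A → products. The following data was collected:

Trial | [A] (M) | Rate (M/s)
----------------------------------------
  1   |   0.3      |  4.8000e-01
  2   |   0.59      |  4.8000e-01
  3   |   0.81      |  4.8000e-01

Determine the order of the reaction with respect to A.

zeroth order (0)

Step 1: Compare trials - when concentration changes, rate stays constant.
Step 2: rate₂/rate₁ = 4.8000e-01/4.8000e-01 = 1
Step 3: [A]₂/[A]₁ = 0.59/0.3 = 1.967
Step 4: Since rate ratio ≈ (conc ratio)^0, the reaction is zeroth order.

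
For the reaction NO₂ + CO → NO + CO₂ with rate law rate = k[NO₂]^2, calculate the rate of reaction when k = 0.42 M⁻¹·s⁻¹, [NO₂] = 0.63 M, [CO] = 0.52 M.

0.1667 M/s

Step 1: The rate law is rate = k[NO₂]^2
Step 2: Note that the rate does not depend on [CO] (zero order in CO).
Step 3: rate = 0.42 × (0.63)^2 = 0.166698 M/s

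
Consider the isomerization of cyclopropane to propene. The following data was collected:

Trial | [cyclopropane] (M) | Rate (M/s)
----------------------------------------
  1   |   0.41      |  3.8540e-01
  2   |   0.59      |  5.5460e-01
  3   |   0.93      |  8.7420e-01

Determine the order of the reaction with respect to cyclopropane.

first order (1)

Step 1: Compare trials to find order n where rate₂/rate₁ = ([cyclopropane]₂/[cyclopropane]₁)^n
Step 2: rate₂/rate₁ = 5.5460e-01/3.8540e-01 = 1.439
Step 3: [cyclopropane]₂/[cyclopropane]₁ = 0.59/0.41 = 1.439
Step 4: n = ln(1.439)/ln(1.439) = 1.00 ≈ 1
Step 5: The reaction is first order in cyclopropane.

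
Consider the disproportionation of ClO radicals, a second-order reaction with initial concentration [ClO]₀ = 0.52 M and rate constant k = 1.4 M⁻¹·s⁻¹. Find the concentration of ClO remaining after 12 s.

0.05341 M

Step 1: For a second-order reaction: 1/[ClO] = 1/[ClO]₀ + kt
Step 2: 1/[ClO] = 1/0.52 + 1.4 × 12
Step 3: 1/[ClO] = 1.923 + 16.8 = 18.72
Step 4: [ClO] = 1/18.72 = 0.05341 M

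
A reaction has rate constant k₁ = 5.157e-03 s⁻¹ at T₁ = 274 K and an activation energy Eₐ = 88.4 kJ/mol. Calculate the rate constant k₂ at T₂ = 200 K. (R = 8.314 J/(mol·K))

2.998e-09 s⁻¹

Step 1: Use the two-temperature Arrhenius form: ln(k₂/k₁) = -Eₐ/R × (1/T₂ - 1/T₁)
Step 2: Convert Eₐ to J/mol: 88.4 kJ/mol = 88400 J/mol
Step 3: 1/T₂ - 1/T₁ = 1/200 - 1/274 = 1.350365e-03 K⁻¹
Step 4: ln(k₂/k₁) = -88400/8.314 × 1.350365e-03 = -14.35798
Step 5: k₂ = k₁ × exp(-14.35798) = 5.157e-03 × 5.81311e-07 = 2.998e-09 s⁻¹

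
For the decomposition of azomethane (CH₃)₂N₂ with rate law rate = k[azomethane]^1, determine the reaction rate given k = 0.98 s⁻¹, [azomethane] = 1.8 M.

1.764 M/s

Step 1: Identify the rate law: rate = k[azomethane]^1
Step 2: Substitute values: rate = 0.98 × (1.8)^1
Step 3: Calculate: rate = 0.98 × 1.8 = 1.764 M/s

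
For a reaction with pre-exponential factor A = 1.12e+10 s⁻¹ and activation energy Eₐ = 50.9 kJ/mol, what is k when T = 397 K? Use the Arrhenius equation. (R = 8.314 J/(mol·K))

2.25e+03 s⁻¹

Step 1: Use the Arrhenius equation: k = A × exp(-Eₐ/RT)
Step 2: Convert Eₐ to J/mol: 50.9 kJ/mol = 50900 J/mol
Step 3: Calculate the exponent: -Eₐ/(RT) = -50900/(8.314 × 397) = -15.42117
Step 4: k = 1.12e+10 × exp(-15.42117)
Step 5: k = 1.12e+10 × 2.00757e-07 = 2.2485e+03 s⁻¹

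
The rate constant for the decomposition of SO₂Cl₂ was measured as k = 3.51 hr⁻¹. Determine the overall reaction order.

first order (1)

Step 1: The units of k for an nth-order reaction are (concentration)^(1-n)·(time)⁻¹.
Step 2: Here k has units hr⁻¹, so the concentration exponent is 0.
Step 3: 1 - n = 0 ⇒ n = 1. The reaction is first order.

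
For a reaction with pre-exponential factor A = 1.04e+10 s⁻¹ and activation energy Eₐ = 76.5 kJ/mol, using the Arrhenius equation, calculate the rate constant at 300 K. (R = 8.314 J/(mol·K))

4.97e-04 s⁻¹

Step 1: Use the Arrhenius equation: k = A × exp(-Eₐ/RT)
Step 2: Convert Eₐ to J/mol: 76.5 kJ/mol = 76500 J/mol
Step 3: Calculate the exponent: -Eₐ/(RT) = -76500/(8.314 × 300) = -30.67116
Step 4: k = 1.04e+10 × exp(-30.67116)
Step 5: k = 1.04e+10 × 4.78282e-14 = 4.9741e-04 s⁻¹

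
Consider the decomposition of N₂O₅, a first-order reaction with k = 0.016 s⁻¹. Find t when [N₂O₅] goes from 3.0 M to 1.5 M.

43.32 s

Step 1: For first-order: t = ln([N₂O₅]₀/[N₂O₅])/k
Step 2: t = ln(3.0/1.5)/0.016
Step 3: t = ln(2)/0.016
Step 4: t = 0.6931/0.016 = 43.32 s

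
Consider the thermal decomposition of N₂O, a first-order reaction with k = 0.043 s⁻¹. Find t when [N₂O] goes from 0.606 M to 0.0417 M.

62.24 s

Step 1: For first-order: t = ln([N₂O]₀/[N₂O])/k
Step 2: t = ln(0.606/0.0417)/0.043
Step 3: t = ln(14.53)/0.043
Step 4: t = 2.676/0.043 = 62.24 s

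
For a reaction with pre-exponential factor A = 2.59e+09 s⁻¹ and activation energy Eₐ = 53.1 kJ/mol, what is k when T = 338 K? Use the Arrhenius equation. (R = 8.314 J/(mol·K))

1.61e+01 s⁻¹

Step 1: Use the Arrhenius equation: k = A × exp(-Eₐ/RT)
Step 2: Convert Eₐ to J/mol: 53.1 kJ/mol = 53100 J/mol
Step 3: Calculate the exponent: -Eₐ/(RT) = -53100/(8.314 × 338) = -18.89591
Step 4: k = 2.59e+09 × exp(-18.89591)
Step 5: k = 2.59e+09 × 6.21743e-09 = 1.6103e+01 s⁻¹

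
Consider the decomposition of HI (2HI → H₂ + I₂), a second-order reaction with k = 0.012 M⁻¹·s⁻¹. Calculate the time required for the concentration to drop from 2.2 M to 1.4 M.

21.65 s

Step 1: For second-order: t = (1/[HI] - 1/[HI]₀)/k
Step 2: t = (1/1.4 - 1/2.2)/0.012
Step 3: t = (0.7143 - 0.4545)/0.012
Step 4: t = 0.2597/0.012 = 21.65 s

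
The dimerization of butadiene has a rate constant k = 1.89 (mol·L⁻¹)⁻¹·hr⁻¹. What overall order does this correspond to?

second order (2)

Step 1: The units of k for an nth-order reaction are (concentration)^(1-n)·(time)⁻¹.
Step 2: Here k has units (mol·L⁻¹)⁻¹·hr⁻¹, so the concentration exponent is -1.
Step 3: 1 - n = -1 ⇒ n = 2. The reaction is second order.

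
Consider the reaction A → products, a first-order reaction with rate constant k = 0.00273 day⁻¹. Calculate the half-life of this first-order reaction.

253.9 day

Step 1: For a first-order reaction, t₁/₂ = ln(2)/k
Step 2: t₁/₂ = ln(2)/0.00273
Step 3: t₁/₂ = 0.6931/0.00273 = 253.9 day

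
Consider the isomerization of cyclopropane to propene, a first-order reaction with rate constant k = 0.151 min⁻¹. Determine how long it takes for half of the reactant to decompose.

4.59 min

Step 1: For a first-order reaction, t₁/₂ = ln(2)/k
Step 2: t₁/₂ = ln(2)/0.151
Step 3: t₁/₂ = 0.6931/0.151 = 4.59 min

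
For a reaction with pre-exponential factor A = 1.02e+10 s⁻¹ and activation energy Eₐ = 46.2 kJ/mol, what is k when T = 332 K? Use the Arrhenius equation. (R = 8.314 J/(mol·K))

5.49e+02 s⁻¹

Step 1: Use the Arrhenius equation: k = A × exp(-Eₐ/RT)
Step 2: Convert Eₐ to J/mol: 46.2 kJ/mol = 46200 J/mol
Step 3: Calculate the exponent: -Eₐ/(RT) = -46200/(8.314 × 332) = -16.73763
Step 4: k = 1.02e+10 × exp(-16.73763)
Step 5: k = 1.02e+10 × 5.38195e-08 = 5.4896e+02 s⁻¹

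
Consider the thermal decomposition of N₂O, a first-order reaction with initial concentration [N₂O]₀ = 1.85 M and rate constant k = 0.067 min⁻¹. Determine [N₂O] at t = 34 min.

0.1896 M

Step 1: For a first-order reaction: [N₂O] = [N₂O]₀ × e^(-kt)
Step 2: [N₂O] = 1.85 × e^(-0.067 × 34)
Step 3: [N₂O] = 1.85 × e^(-2.278)
Step 4: [N₂O] = 1.85 × 0.102489 = 0.1896 M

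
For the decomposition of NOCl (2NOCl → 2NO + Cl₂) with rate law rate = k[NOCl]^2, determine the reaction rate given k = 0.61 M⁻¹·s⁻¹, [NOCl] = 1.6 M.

1.562 M/s

Step 1: Identify the rate law: rate = k[NOCl]^2
Step 2: Substitute values: rate = 0.61 × (1.6)^2
Step 3: Calculate: rate = 0.61 × 2.56 = 1.5616 M/s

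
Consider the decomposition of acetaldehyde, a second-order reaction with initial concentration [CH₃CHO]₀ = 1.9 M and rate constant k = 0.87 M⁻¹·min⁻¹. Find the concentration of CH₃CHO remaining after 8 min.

0.1336 M

Step 1: For a second-order reaction: 1/[CH₃CHO] = 1/[CH₃CHO]₀ + kt
Step 2: 1/[CH₃CHO] = 1/1.9 + 0.87 × 8
Step 3: 1/[CH₃CHO] = 0.5263 + 6.96 = 7.486
Step 4: [CH₃CHO] = 1/7.486 = 0.1336 M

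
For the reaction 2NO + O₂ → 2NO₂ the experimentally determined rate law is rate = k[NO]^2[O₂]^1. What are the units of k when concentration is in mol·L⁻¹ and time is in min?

(mol·L⁻¹)⁻²·min⁻¹

Step 1: Overall order = 2 + 1 = 3.
Step 2: rate has units mol·L⁻¹·min⁻¹; [NO]^2[O₂]^1 has units (mol·L⁻¹)^3.
Step 3: k = rate/([NO]^2[O₂]^1), so units of k = (mol·L⁻¹)^(1-3)·min⁻¹ = (mol·L⁻¹)⁻²·min⁻¹.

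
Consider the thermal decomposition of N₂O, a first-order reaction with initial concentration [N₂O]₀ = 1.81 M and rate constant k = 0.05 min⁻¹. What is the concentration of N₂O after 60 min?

0.09011 M

Step 1: For a first-order reaction: [N₂O] = [N₂O]₀ × e^(-kt)
Step 2: [N₂O] = 1.81 × e^(-0.05 × 60)
Step 3: [N₂O] = 1.81 × e^(-3)
Step 4: [N₂O] = 1.81 × 0.0497871 = 0.09011 M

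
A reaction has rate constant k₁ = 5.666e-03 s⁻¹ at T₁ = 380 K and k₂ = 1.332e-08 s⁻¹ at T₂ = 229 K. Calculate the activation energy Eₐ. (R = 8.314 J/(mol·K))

62.1 kJ/mol

Step 1: Use the two-temperature Arrhenius form: ln(k₂/k₁) = -Eₐ/R × (1/T₂ - 1/T₁)
Step 2: ln(k₂/k₁) = ln(1.332e-08/5.666e-03) = ln(2.35086e-06) = -12.9607
Step 3: 1/T₂ - 1/T₁ = 1/229 - 1/380 = 1.735233e-03 K⁻¹
Step 4: Eₐ = -R × ln(k₂/k₁) / (1/T₂ - 1/T₁) = -8.314 × -12.9607 / 1.735233e-03
Step 5: Eₐ = 6.2099e+04 J/mol = 62.1 kJ/mol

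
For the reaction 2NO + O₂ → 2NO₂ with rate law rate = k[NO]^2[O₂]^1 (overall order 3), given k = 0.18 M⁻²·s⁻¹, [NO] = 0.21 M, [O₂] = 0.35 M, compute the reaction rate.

0.002778 M/s

Step 1: The rate law is rate = k[NO]^2[O₂]^1, overall order = 2+1 = 3
Step 2: Substitute values: rate = 0.18 × (0.21)^2 × (0.35)^1
Step 3: rate = 0.18 × 0.0441 × 0.35 = 0.0027783 M/s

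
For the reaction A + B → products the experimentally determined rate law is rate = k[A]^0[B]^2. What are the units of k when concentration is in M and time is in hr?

M⁻¹·hr⁻¹

Step 1: Overall order = 0 + 2 = 2.
Step 2: rate has units M·hr⁻¹; [A]^0[B]^2 has units M^2.
Step 3: k = rate/([A]^0[B]^2), so units of k = M^(1-2)·hr⁻¹ = M⁻¹·hr⁻¹.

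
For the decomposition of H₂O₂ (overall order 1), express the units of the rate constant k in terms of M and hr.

hr⁻¹

Step 1: For overall order n, rate = k × (concentration)^n.
Step 2: Rate has units M·hr⁻¹; concentration term has units M^1.
Step 3: k = rate / (concentration)^n, so units of k = M^(1-1)·hr⁻¹ = hr⁻¹.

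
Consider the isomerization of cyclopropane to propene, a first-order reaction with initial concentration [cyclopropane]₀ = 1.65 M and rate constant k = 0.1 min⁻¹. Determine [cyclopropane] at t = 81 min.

0.0005008 M

Step 1: For a first-order reaction: [cyclopropane] = [cyclopropane]₀ × e^(-kt)
Step 2: [cyclopropane] = 1.65 × e^(-0.1 × 81)
Step 3: [cyclopropane] = 1.65 × e^(-8.1)
Step 4: [cyclopropane] = 1.65 × 0.000303539 = 0.0005008 M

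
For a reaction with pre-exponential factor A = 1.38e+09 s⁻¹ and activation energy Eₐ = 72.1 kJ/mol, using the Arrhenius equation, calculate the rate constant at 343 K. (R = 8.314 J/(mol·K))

1.44e-02 s⁻¹

Step 1: Use the Arrhenius equation: k = A × exp(-Eₐ/RT)
Step 2: Convert Eₐ to J/mol: 72.1 kJ/mol = 72100 J/mol
Step 3: Calculate the exponent: -Eₐ/(RT) = -72100/(8.314 × 343) = -25.28315
Step 4: k = 1.38e+09 × exp(-25.28315)
Step 5: k = 1.38e+09 × 1.04633e-11 = 1.4439e-02 s⁻¹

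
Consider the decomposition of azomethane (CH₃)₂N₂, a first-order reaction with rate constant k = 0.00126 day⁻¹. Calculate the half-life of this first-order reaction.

550.1 day

Step 1: For a first-order reaction, t₁/₂ = ln(2)/k
Step 2: t₁/₂ = ln(2)/0.00126
Step 3: t₁/₂ = 0.6931/0.00126 = 550.1 day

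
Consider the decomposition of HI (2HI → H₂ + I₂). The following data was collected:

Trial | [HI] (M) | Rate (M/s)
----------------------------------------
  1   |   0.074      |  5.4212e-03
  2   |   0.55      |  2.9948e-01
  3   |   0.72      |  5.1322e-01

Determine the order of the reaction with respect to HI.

second order (2)

Step 1: Compare trials to find order n where rate₂/rate₁ = ([HI]₂/[HI]₁)^n
Step 2: rate₂/rate₁ = 2.9948e-01/5.4212e-03 = 55.24
Step 3: [HI]₂/[HI]₁ = 0.55/0.074 = 7.432
Step 4: n = ln(55.24)/ln(7.432) = 2.00 ≈ 2
Step 5: The reaction is second order in HI.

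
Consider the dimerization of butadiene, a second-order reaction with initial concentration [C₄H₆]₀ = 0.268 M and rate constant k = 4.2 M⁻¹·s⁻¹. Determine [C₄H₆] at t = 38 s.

0.006123 M

Step 1: For a second-order reaction: 1/[C₄H₆] = 1/[C₄H₆]₀ + kt
Step 2: 1/[C₄H₆] = 1/0.268 + 4.2 × 38
Step 3: 1/[C₄H₆] = 3.731 + 159.6 = 163.3
Step 4: [C₄H₆] = 1/163.3 = 0.006123 M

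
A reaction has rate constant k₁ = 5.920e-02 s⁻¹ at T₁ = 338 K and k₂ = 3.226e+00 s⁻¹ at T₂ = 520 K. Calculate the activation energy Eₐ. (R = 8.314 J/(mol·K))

32.1 kJ/mol

Step 1: Use the two-temperature Arrhenius form: ln(k₂/k₁) = -Eₐ/R × (1/T₂ - 1/T₁)
Step 2: ln(k₂/k₁) = ln(3.226e+00/5.920e-02) = ln(54.4932) = 3.99808
Step 3: 1/T₂ - 1/T₁ = 1/520 - 1/338 = -1.035503e-03 K⁻¹
Step 4: Eₐ = -R × ln(k₂/k₁) / (1/T₂ - 1/T₁) = -8.314 × 3.99808 / -1.035503e-03
Step 5: Eₐ = 3.2100e+04 J/mol = 32.1 kJ/mol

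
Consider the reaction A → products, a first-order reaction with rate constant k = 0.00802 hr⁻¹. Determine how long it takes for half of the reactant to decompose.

86.43 hr

Step 1: For a first-order reaction, t₁/₂ = ln(2)/k
Step 2: t₁/₂ = ln(2)/0.00802
Step 3: t₁/₂ = 0.6931/0.00802 = 86.43 hr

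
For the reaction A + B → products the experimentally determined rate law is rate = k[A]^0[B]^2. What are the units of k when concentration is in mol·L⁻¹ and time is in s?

(mol·L⁻¹)⁻¹·s⁻¹

Step 1: Overall order = 0 + 2 = 2.
Step 2: rate has units mol·L⁻¹·s⁻¹; [A]^0[B]^2 has units (mol·L⁻¹)^2.
Step 3: k = rate/([A]^0[B]^2), so units of k = (mol·L⁻¹)^(1-2)·s⁻¹ = (mol·L⁻¹)⁻¹·s⁻¹.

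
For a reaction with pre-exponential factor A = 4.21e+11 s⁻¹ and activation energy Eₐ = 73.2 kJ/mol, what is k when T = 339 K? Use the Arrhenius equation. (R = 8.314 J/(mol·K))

2.21e+00 s⁻¹

Step 1: Use the Arrhenius equation: k = A × exp(-Eₐ/RT)
Step 2: Convert Eₐ to J/mol: 73.2 kJ/mol = 73200 J/mol
Step 3: Calculate the exponent: -Eₐ/(RT) = -73200/(8.314 × 339) = -25.97176
Step 4: k = 4.21e+11 × exp(-25.97176)
Step 5: k = 4.21e+11 × 5.25543e-12 = 2.2125e+00 s⁻¹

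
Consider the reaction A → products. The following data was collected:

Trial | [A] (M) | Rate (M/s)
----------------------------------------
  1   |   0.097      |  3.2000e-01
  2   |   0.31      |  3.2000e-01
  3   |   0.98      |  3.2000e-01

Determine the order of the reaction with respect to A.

zeroth order (0)

Step 1: Compare trials - when concentration changes, rate stays constant.
Step 2: rate₂/rate₁ = 3.2000e-01/3.2000e-01 = 1
Step 3: [A]₂/[A]₁ = 0.31/0.097 = 3.196
Step 4: Since rate ratio ≈ (conc ratio)^0, the reaction is zeroth order.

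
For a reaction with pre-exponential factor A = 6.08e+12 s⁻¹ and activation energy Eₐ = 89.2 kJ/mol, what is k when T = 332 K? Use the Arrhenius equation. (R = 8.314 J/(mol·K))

5.61e-02 s⁻¹

Step 1: Use the Arrhenius equation: k = A × exp(-Eₐ/RT)
Step 2: Convert Eₐ to J/mol: 89.2 kJ/mol = 89200 J/mol
Step 3: Calculate the exponent: -Eₐ/(RT) = -89200/(8.314 × 332) = -32.31594
Step 4: k = 6.08e+12 × exp(-32.31594)
Step 5: k = 6.08e+12 × 9.23348e-15 = 5.6140e-02 s⁻¹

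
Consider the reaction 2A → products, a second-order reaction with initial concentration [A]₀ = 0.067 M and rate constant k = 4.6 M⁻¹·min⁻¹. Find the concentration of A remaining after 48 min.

0.004242 M

Step 1: For a second-order reaction: 1/[A] = 1/[A]₀ + kt
Step 2: 1/[A] = 1/0.067 + 4.6 × 48
Step 3: 1/[A] = 14.93 + 220.8 = 235.7
Step 4: [A] = 1/235.7 = 0.004242 M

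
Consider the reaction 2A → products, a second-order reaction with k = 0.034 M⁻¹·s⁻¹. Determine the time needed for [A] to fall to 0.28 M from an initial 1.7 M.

87.74 s

Step 1: For second-order: t = (1/[A] - 1/[A]₀)/k
Step 2: t = (1/0.28 - 1/1.7)/0.034
Step 3: t = (3.571 - 0.5882)/0.034
Step 4: t = 2.983/0.034 = 87.74 s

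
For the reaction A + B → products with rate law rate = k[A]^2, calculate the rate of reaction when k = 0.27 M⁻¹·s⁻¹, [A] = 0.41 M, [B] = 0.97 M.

0.04539 M/s

Step 1: The rate law is rate = k[A]^2
Step 2: Note that the rate does not depend on [B] (zero order in B).
Step 3: rate = 0.27 × (0.41)^2 = 0.045387 M/s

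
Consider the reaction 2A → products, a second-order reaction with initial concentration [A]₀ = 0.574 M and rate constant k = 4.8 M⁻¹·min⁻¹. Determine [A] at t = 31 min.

0.006643 M

Step 1: For a second-order reaction: 1/[A] = 1/[A]₀ + kt
Step 2: 1/[A] = 1/0.574 + 4.8 × 31
Step 3: 1/[A] = 1.742 + 148.8 = 150.5
Step 4: [A] = 1/150.5 = 0.006643 M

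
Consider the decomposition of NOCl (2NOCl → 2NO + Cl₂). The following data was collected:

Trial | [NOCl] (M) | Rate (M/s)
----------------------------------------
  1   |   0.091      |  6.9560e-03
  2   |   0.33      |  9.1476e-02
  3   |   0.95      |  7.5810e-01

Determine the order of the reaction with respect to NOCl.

second order (2)

Step 1: Compare trials to find order n where rate₂/rate₁ = ([NOCl]₂/[NOCl]₁)^n
Step 2: rate₂/rate₁ = 9.1476e-02/6.9560e-03 = 13.15
Step 3: [NOCl]₂/[NOCl]₁ = 0.33/0.091 = 3.626
Step 4: n = ln(13.15)/ln(3.626) = 2.00 ≈ 2
Step 5: The reaction is second order in NOCl.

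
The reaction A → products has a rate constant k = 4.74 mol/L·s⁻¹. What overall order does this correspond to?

zeroth order (0)

Step 1: The units of k for an nth-order reaction are (concentration)^(1-n)·(time)⁻¹.
Step 2: Here k has units mol/L·s⁻¹, so the concentration exponent is 1.
Step 3: 1 - n = 1 ⇒ n = 0. The reaction is zeroth order.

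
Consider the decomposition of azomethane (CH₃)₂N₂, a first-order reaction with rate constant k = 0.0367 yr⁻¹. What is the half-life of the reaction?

18.89 yr

Step 1: For a first-order reaction, t₁/₂ = ln(2)/k
Step 2: t₁/₂ = ln(2)/0.0367
Step 3: t₁/₂ = 0.6931/0.0367 = 18.89 yr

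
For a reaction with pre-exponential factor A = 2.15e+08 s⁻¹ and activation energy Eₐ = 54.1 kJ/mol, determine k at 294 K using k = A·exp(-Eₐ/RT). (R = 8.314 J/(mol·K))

5.25e-02 s⁻¹

Step 1: Use the Arrhenius equation: k = A × exp(-Eₐ/RT)
Step 2: Convert Eₐ to J/mol: 54.1 kJ/mol = 54100 J/mol
Step 3: Calculate the exponent: -Eₐ/(RT) = -54100/(8.314 × 294) = -22.13298
Step 4: k = 2.15e+08 × exp(-22.13298)
Step 5: k = 2.15e+08 × 2.44213e-10 = 5.2506e-02 s⁻¹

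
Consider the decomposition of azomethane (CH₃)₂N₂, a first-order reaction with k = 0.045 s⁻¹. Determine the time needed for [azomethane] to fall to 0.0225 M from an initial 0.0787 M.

27.83 s

Step 1: For first-order: t = ln([azomethane]₀/[azomethane])/k
Step 2: t = ln(0.0787/0.0225)/0.045
Step 3: t = ln(3.498)/0.045
Step 4: t = 1.252/0.045 = 27.83 s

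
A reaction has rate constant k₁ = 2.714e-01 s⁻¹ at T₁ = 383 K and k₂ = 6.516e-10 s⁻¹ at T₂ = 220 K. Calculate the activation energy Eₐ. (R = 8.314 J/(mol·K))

85.3 kJ/mol

Step 1: Use the two-temperature Arrhenius form: ln(k₂/k₁) = -Eₐ/R × (1/T₂ - 1/T₁)
Step 2: ln(k₂/k₁) = ln(6.516e-10/2.714e-01) = ln(2.40088e-09) = -19.8474
Step 3: 1/T₂ - 1/T₁ = 1/220 - 1/383 = 1.934488e-03 K⁻¹
Step 4: Eₐ = -R × ln(k₂/k₁) / (1/T₂ - 1/T₁) = -8.314 × -19.8474 / 1.934488e-03
Step 5: Eₐ = 8.5300e+04 J/mol = 85.3 kJ/mol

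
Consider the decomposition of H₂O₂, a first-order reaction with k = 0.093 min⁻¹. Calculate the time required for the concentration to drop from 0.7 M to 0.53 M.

2.991 min

Step 1: For first-order: t = ln([H₂O₂]₀/[H₂O₂])/k
Step 2: t = ln(0.7/0.53)/0.093
Step 3: t = ln(1.321)/0.093
Step 4: t = 0.2782/0.093 = 2.991 min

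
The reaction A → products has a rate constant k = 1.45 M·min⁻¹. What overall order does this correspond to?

zeroth order (0)

Step 1: The units of k for an nth-order reaction are (concentration)^(1-n)·(time)⁻¹.
Step 2: Here k has units M·min⁻¹, so the concentration exponent is 1.
Step 3: 1 - n = 1 ⇒ n = 0. The reaction is zeroth order.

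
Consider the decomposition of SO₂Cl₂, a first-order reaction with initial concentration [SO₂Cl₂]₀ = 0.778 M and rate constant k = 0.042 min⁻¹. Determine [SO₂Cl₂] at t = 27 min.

0.2503 M

Step 1: For a first-order reaction: [SO₂Cl₂] = [SO₂Cl₂]₀ × e^(-kt)
Step 2: [SO₂Cl₂] = 0.778 × e^(-0.042 × 27)
Step 3: [SO₂Cl₂] = 0.778 × e^(-1.134)
Step 4: [SO₂Cl₂] = 0.778 × 0.321744 = 0.2503 M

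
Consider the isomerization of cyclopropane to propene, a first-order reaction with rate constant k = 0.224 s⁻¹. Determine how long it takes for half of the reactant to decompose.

3.094 s

Step 1: For a first-order reaction, t₁/₂ = ln(2)/k
Step 2: t₁/₂ = ln(2)/0.224
Step 3: t₁/₂ = 0.6931/0.224 = 3.094 s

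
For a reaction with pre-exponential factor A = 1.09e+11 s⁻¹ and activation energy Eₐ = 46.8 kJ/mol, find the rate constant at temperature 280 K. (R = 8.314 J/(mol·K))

2.03e+02 s⁻¹

Step 1: Use the Arrhenius equation: k = A × exp(-Eₐ/RT)
Step 2: Convert Eₐ to J/mol: 46.8 kJ/mol = 46800 J/mol
Step 3: Calculate the exponent: -Eₐ/(RT) = -46800/(8.314 × 280) = -20.10378
Step 4: k = 1.09e+11 × exp(-20.10378)
Step 5: k = 1.09e+11 × 1.85797e-09 = 2.0252e+02 s⁻¹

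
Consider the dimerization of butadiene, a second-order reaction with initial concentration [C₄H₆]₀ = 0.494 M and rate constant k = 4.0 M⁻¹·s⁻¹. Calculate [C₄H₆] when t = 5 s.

0.0454 M

Step 1: For a second-order reaction: 1/[C₄H₆] = 1/[C₄H₆]₀ + kt
Step 2: 1/[C₄H₆] = 1/0.494 + 4.0 × 5
Step 3: 1/[C₄H₆] = 2.024 + 20 = 22.02
Step 4: [C₄H₆] = 1/22.02 = 0.0454 M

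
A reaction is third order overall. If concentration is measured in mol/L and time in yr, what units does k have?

(mol/L)⁻²·yr⁻¹

Step 1: For overall order n, rate = k × (concentration)^n.
Step 2: Rate has units mol/L·yr⁻¹; concentration term has units (mol/L)^3.
Step 3: k = rate / (concentration)^n, so units of k = (mol/L)^(1-3)·yr⁻¹ = (mol/L)⁻²·yr⁻¹.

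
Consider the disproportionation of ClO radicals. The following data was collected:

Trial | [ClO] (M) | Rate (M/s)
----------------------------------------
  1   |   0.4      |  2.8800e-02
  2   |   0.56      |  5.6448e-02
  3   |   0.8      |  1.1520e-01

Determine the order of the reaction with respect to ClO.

second order (2)

Step 1: Compare trials to find order n where rate₂/rate₁ = ([ClO]₂/[ClO]₁)^n
Step 2: rate₂/rate₁ = 5.6448e-02/2.8800e-02 = 1.96
Step 3: [ClO]₂/[ClO]₁ = 0.56/0.4 = 1.4
Step 4: n = ln(1.96)/ln(1.4) = 2.00 ≈ 2
Step 5: The reaction is second order in ClO.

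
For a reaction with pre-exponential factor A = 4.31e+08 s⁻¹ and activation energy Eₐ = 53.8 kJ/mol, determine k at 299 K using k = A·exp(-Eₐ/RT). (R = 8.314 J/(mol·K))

1.72e-01 s⁻¹

Step 1: Use the Arrhenius equation: k = A × exp(-Eₐ/RT)
Step 2: Convert Eₐ to J/mol: 53.8 kJ/mol = 53800 J/mol
Step 3: Calculate the exponent: -Eₐ/(RT) = -53800/(8.314 × 299) = -21.64218
Step 4: k = 4.31e+08 × exp(-21.64218)
Step 5: k = 4.31e+08 × 3.98952e-10 = 1.7195e-01 s⁻¹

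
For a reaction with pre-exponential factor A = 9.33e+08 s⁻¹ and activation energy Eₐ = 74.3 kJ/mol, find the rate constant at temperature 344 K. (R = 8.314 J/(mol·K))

4.87e-03 s⁻¹

Step 1: Use the Arrhenius equation: k = A × exp(-Eₐ/RT)
Step 2: Convert Eₐ to J/mol: 74.3 kJ/mol = 74300 J/mol
Step 3: Calculate the exponent: -Eₐ/(RT) = -74300/(8.314 × 344) = -25.97888
Step 4: k = 9.33e+08 × exp(-25.97888)
Step 5: k = 9.33e+08 × 5.21814e-12 = 4.8685e-03 s⁻¹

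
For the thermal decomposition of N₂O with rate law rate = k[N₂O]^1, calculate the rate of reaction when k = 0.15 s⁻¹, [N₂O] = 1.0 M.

0.15 M/s

Step 1: Identify the rate law: rate = k[N₂O]^1
Step 2: Substitute values: rate = 0.15 × (1.0)^1
Step 3: Calculate: rate = 0.15 × 1 = 0.15 M/s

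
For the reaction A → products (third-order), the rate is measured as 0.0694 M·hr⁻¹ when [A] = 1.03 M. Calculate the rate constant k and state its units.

0.06351 M⁻²·hr⁻¹

Step 1: rate = k[A]^3, so k = rate / [A]^3.
Step 2: k = 0.0694 / (1.03)^3 = 0.0694 / 1.093.
Step 3: k = 0.06351 M⁻²·hr⁻¹.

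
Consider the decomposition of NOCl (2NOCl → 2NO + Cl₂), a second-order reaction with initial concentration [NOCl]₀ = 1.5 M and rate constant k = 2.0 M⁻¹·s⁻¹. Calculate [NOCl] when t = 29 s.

0.01705 M

Step 1: For a second-order reaction: 1/[NOCl] = 1/[NOCl]₀ + kt
Step 2: 1/[NOCl] = 1/1.5 + 2.0 × 29
Step 3: 1/[NOCl] = 0.6667 + 58 = 58.67
Step 4: [NOCl] = 1/58.67 = 0.01705 M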